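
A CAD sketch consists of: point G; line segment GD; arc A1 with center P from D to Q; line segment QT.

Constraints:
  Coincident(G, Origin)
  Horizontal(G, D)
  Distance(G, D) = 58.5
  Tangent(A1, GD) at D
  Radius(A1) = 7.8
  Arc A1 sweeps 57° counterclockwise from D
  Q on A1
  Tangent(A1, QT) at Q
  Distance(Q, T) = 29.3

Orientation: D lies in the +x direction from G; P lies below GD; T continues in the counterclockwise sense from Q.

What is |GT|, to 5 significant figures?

45.684

G is at the origin; GD is horizontal with |GD| = 58.5 and D on the +x side, so D = (58.500, 0.0000). Since A1 is tangent to GD there, PD ⟂ GD, so P = D + (0, -7.8) = (58.500, -7.8000). On A1, D sits at bearing 90° from P; a 57° counterclockwise sweep puts Q at bearing 147°, so Q = P + 7.8·(cos 147°, sin 147°) = (51.958, -3.5518). Tangency of A1 to QT means the radius PQ is perpendicular to QT, so QT runs along (−sin 147°, cos 147°); with |QT| = 29.3, T = (36.000, -28.125). Then |GT| = |T − G| = 45.684.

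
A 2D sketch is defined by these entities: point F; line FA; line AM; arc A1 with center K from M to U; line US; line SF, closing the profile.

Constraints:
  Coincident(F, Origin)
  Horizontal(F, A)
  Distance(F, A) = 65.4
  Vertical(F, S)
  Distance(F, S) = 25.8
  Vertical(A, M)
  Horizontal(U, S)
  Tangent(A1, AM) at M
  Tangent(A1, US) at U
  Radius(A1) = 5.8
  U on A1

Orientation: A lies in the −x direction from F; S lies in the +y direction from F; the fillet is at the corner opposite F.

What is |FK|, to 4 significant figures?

62.87

F is at the origin; F and A share the same y with |FA| = 65.4 and A on the −x side, so A = (-65.40, 0.000). FS is vertical with |FS| = 25.8 and S on the +y side, so S = (0.000, 25.80). The virtual corner opposite F is at (-65.40, 25.80). The tangent condition forces KM to be normal to AM and tangency of A1 to US means the radius KU is perpendicular to US, with radius 5.8, so the center K sits 5.8 in from both sides at K = (-59.60, 20.00). Then |FK| = |K − F| = 62.87.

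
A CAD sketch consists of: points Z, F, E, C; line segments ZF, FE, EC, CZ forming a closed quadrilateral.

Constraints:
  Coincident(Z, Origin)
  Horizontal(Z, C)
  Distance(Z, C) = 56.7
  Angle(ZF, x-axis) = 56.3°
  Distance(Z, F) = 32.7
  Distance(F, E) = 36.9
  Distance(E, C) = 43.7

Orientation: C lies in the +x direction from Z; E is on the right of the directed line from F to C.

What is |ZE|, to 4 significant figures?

16.93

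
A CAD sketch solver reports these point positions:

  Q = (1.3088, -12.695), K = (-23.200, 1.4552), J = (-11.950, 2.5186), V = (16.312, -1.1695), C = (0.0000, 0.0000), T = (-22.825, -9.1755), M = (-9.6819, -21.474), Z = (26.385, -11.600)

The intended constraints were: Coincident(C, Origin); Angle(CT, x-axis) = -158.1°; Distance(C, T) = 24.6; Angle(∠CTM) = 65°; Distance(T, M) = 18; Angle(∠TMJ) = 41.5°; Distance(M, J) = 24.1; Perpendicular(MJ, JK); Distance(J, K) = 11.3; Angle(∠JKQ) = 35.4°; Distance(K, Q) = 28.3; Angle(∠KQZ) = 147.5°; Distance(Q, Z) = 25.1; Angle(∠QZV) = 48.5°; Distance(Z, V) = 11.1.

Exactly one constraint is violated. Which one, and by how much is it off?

Distance(Z, V) = 11.1 — off by 3.40.

C = (0.00, 0.00) ✓; CT at -158.1° ✓; |CT| = 24.60 ✓; ∠CTM = 65.00° ✓; |TM| = 18.00 ✓; ∠TMJ = 41.50° ✓; |MJ| = 24.10 ✓; ∠(MJ, JK) = 90.00° ✓; |JK| = 11.30 ✓; ∠JKQ = 35.40° ✓; |KQ| = 28.30 ✓; ∠KQZ = 147.5° ✓; |QZ| = 25.10 ✓; ∠QZV = 48.50° ✓; |ZV| = 14.50 ✗.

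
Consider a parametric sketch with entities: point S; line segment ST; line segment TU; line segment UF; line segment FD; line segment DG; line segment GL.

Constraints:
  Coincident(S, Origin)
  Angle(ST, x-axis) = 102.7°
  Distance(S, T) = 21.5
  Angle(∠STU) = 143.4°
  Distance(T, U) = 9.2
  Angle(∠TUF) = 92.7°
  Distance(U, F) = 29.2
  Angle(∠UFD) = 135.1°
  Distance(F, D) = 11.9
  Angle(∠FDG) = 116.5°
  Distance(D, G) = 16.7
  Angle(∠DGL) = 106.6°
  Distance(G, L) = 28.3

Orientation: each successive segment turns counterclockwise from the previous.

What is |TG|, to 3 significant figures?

36.1

S is at the origin; ST runs at 102.7° with length 21.5, so T = (-4.73, 21.0). ∠STU = 143.4° gives TU at 139° from the x-axis; with |TU| = 9.2, U = (-11.7, 27.0). ∠TUF = 92.7° gives UF at -133° from the x-axis; with |UF| = 29.2, F = (-31.8, 5.76). ∠UFD = 135.1° gives FD at -88.5° from the x-axis; with |FD| = 11.9, D = (-31.5, -6.14). ∠FDG = 116.5° gives DG at -25.0° from the x-axis; with |DG| = 16.7, G = (-16.3, -13.2). Then |TG| = |G − T| = 36.1.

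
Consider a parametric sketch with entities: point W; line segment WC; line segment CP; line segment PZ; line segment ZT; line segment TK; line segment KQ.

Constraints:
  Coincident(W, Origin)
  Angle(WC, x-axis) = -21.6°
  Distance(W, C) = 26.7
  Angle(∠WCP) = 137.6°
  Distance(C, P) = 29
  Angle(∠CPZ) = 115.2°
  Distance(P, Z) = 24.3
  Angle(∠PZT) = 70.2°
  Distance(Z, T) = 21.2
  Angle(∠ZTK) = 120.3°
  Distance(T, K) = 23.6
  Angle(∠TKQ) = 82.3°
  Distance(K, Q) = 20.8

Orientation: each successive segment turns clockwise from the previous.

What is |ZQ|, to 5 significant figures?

31.594

W is at the origin; WC runs at -21.6° with length 26.7, so C = (24.825, -9.8289). ∠WCP = 137.6° gives CP at -64.000° from the x-axis; with |CP| = 29.0, P = (37.538, -35.894). ∠CPZ = 115.2° gives PZ at -128.80° from the x-axis; with |PZ| = 24.3, Z = (22.311, -54.832). ∠PZT = 70.2° gives ZT at 121.40° from the x-axis; with |ZT| = 21.2, T = (11.266, -36.737). ∠ZTK = 120.3° gives TK at 61.700° from the x-axis; with |TK| = 23.6, K = (22.454, -15.957). ∠TKQ = 82.3° gives KQ at -36.000° from the x-axis; with |KQ| = 20.8, Q = (39.282, -28.183). Then |ZQ| = |Q − Z| = 31.594.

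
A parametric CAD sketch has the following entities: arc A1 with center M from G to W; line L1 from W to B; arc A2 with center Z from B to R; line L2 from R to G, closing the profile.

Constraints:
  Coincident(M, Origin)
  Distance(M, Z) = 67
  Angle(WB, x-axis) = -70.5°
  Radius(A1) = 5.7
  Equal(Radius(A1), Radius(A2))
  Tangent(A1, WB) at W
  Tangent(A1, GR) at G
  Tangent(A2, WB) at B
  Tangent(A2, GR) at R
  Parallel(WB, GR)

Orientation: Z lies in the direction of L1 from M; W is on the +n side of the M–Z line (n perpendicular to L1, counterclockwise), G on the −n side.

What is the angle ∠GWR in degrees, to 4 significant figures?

80.34°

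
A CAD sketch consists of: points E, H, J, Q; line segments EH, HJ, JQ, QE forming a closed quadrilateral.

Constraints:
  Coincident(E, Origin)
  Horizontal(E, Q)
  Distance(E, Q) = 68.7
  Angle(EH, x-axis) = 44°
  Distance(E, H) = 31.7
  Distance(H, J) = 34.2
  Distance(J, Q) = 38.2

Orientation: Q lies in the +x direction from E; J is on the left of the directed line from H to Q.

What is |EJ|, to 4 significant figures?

64.80

Checks: |HJ| = 34.20 ✓; |JQ| = 38.20 ✓.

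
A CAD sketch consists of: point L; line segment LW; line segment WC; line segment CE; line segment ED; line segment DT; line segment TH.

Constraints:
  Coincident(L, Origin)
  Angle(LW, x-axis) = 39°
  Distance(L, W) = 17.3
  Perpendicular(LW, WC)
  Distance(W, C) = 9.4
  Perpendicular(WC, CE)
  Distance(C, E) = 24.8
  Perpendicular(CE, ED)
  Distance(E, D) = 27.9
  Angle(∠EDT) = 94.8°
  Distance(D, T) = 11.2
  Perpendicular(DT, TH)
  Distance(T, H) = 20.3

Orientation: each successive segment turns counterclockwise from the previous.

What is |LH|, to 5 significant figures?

5.4175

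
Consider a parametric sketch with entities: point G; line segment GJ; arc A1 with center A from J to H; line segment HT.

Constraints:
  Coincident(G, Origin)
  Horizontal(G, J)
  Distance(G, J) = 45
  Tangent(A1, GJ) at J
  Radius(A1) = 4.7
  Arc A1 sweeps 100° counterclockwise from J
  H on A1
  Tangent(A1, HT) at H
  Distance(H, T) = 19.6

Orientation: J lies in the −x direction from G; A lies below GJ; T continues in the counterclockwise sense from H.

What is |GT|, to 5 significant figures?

52.466

On A1, J sits at bearing 90° from A; a 100° counterclockwise sweep puts H at bearing 190°, so H = A + 4.7·(cos 190°, sin 190°) = (-49.629, -5.5161). A1 meets HT tangentially, so AH is at right angles to HT, so HT runs along (−sin 190°, cos 190°); with |HT| = 19.6, T = (-46.225, -24.818). Then |GT| = |T − G| = 52.466.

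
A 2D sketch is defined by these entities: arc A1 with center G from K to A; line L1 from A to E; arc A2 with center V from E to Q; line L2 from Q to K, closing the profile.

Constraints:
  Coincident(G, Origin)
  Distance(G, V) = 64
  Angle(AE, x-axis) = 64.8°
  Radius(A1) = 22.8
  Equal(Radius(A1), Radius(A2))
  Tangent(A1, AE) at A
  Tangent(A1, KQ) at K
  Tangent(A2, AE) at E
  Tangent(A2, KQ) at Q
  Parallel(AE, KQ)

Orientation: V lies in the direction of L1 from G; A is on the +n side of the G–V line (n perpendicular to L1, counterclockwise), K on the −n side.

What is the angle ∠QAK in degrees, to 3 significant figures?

54.5°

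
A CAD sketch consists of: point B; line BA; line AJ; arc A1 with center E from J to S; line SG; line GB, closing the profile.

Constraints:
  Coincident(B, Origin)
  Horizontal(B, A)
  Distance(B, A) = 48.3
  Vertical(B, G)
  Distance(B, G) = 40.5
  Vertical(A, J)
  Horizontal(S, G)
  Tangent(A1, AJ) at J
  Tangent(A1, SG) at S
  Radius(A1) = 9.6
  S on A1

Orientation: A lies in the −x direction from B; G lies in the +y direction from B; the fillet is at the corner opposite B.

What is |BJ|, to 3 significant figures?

57.3

B is at the origin; B and A share the same y with |BA| = 48.3 and A on the −x side, so A = (-48.3, 0.00). BG is vertical with |BG| = 40.5 and G on the +y side, so G = (0.00, 40.5). The virtual corner opposite B is at (-48.3, 40.5). The tangent condition forces EJ to be normal to AJ and the tangent condition forces ES to be normal to SG, with radius 9.6, so the center E sits 9.6 in from both sides at E = (-38.7, 30.9). That places the tangent points at J = (-48.3, 30.9) on AJ and S = (-38.7, 40.5) on SG. Then |BJ| = |J − B| = 57.3.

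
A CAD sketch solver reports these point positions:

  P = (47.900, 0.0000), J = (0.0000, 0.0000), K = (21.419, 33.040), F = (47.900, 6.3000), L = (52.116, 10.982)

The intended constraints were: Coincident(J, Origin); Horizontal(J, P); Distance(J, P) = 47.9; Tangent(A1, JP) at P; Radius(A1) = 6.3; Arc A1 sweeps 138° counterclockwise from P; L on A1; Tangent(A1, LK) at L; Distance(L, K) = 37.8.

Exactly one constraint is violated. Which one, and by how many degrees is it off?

Tangent(A1, LK) at L — off by 6.30°.

J = (0.00, 0.00) ✓; J.y = 0.00, P.y = 0.00 ✓; |JP| = 47.90 ✓; ∠(FP, PJ) = 90.00° ✓; |FP| = 6.300 ✓; bearing(F→L) − bearing(F→P) = 138.0° ✓; |FL| = 6.300 ✓; ∠(FL, LK) = 83.70° ✗; |LK| = 37.80 ✓.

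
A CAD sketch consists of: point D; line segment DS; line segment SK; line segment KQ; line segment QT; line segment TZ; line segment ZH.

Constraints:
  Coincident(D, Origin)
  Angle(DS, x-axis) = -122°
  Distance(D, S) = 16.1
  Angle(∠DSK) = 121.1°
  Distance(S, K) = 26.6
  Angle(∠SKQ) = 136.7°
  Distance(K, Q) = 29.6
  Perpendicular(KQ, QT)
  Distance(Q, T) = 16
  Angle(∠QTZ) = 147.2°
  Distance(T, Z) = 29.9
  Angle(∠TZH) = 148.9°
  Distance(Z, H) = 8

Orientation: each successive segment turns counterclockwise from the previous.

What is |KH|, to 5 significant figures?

45.083

D is at the origin; DS runs at -122.0° with length 16.1, so S = (-8.5317, -13.654). ∠DSK = 121.1° gives SK at -63.100° from the x-axis; with |SK| = 26.6, K = (3.5031, -37.375). ∠SKQ = 136.7° gives KQ at -19.800° from the x-axis; with |KQ| = 29.6, Q = (31.353, -47.402). The perpendicularity gives QT at right angles to KQ, so QT runs at 70.200°; with |QT| = 16.0, T = (36.773, -32.348). ∠QTZ = 147.2° gives TZ at 103.00° from the x-axis; with |TZ| = 29.9, Z = (30.047, -3.2143). ∠TZH = 148.9° gives ZH at 134.10° from the x-axis; with |ZH| = 8.0, H = (24.480, 2.5307). Then |KH| = |H − K| = 45.083.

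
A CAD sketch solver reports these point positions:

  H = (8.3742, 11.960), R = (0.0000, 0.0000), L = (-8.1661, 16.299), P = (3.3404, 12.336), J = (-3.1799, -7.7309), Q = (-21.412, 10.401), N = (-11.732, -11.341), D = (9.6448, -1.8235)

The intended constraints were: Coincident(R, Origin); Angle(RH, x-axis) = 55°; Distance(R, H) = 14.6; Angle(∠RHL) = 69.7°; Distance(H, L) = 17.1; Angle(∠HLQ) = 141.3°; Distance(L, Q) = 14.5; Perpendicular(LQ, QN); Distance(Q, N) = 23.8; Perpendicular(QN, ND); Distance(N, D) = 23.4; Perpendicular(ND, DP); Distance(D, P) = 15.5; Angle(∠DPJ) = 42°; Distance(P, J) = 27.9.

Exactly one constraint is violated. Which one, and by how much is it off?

Distance(P, J) = 27.9 — off by 6.80.

R = (0.00, 0.00) ✓; RH at 55.00° ✓; |RH| = 14.60 ✓; ∠RHL = 69.70° ✓; |HL| = 17.10 ✓; ∠HLQ = 141.3° ✓; |LQ| = 14.50 ✓; ∠(LQ, QN) = 90.00° ✓; |QN| = 23.80 ✓; ∠(QN, ND) = 90.00° ✓; |ND| = 23.40 ✓; ∠(ND, DP) = 90.00° ✓; |DP| = 15.50 ✓; ∠DPJ = 42.00° ✓; |PJ| = 21.10 ✗.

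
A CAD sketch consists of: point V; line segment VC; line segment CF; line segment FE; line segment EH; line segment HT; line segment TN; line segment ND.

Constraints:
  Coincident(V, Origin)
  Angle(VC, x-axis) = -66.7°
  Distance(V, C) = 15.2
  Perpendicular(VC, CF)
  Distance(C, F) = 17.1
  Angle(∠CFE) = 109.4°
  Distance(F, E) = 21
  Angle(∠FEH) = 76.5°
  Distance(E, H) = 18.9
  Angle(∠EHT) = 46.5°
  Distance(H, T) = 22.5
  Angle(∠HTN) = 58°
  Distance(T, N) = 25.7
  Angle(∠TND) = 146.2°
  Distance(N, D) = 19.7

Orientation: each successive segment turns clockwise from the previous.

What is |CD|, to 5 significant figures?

52.659

V is at the origin; VC runs at -66.7° with length 15.2, so C = (6.0123, -13.960). VC is perpendicular to CF, so CF runs at -156.70°; with |CF| = 17.1, F = (-9.6931, -20.724). ∠CFE = 109.4° gives FE at 132.70° from the x-axis; with |FE| = 21.0, E = (-23.934, -5.2910). ∠FEH = 76.5° gives EH at 29.200° from the x-axis; with |EH| = 18.9, H = (-7.4363, 3.9295). ∠EHT = 46.5° gives HT at -104.30° from the x-axis; with |HT| = 22.5, T = (-12.994, -17.873). ∠HTN = 58.0° gives TN at 133.70° from the x-axis; with |TN| = 25.7, N = (-30.749, 0.70694). ∠TND = 146.2° gives ND at 99.900° from the x-axis; with |ND| = 19.7, D = (-34.136, 20.114). Then |CD| = |D − C| = 52.659.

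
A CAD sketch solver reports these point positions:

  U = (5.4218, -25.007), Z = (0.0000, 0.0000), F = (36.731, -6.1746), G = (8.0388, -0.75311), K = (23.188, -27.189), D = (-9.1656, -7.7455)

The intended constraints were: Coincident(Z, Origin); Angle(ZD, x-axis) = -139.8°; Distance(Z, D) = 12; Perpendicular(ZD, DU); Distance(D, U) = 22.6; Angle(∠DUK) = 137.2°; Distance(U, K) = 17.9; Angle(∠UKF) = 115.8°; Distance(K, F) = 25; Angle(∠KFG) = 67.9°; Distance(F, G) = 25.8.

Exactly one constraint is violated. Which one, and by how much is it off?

Distance(F, G) = 25.8 — off by 3.40.

Z = (0.00, 0.00) ✓; ZD at -139.8° ✓; |ZD| = 12.00 ✓; ∠(ZD, DU) = 90.00° ✓; |DU| = 22.60 ✓; ∠DUK = 137.2° ✓; |UK| = 17.90 ✓; ∠UKF = 115.8° ✓; |KF| = 25.00 ✓; ∠KFG = 67.90° ✓; |FG| = 29.20 ✗.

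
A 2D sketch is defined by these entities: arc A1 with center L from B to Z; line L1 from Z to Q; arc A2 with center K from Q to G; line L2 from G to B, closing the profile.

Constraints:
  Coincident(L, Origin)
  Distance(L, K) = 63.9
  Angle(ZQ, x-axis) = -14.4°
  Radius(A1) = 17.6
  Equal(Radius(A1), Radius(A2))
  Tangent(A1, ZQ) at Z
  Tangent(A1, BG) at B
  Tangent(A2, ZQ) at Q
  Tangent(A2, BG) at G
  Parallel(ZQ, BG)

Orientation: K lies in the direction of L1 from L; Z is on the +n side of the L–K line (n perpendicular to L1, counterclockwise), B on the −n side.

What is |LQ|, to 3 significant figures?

66.3

Tangency of A1 to both parallel lines with radius 17.6 puts Z and B at L ± 17.6·n: Z = (4.38, 17.0), B = (-4.38, -17.0). Equal radii place Q and G the same way about K: Q = K + 17.6·n = (66.3, 1.16), G = K − 17.6·n = (57.5, -32.9). Then |LQ| = |Q − L| = 66.3.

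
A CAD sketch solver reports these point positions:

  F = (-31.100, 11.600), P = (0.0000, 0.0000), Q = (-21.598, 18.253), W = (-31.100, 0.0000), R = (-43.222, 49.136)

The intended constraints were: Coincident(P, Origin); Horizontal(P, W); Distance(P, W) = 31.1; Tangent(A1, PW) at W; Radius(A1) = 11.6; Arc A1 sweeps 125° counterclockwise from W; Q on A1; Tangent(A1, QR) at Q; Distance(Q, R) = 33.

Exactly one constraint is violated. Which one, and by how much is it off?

Distance(Q, R) = 33 — off by 4.70.

P = (0.00, 0.00) ✓; P.y = 0.00, W.y = 0.00 ✓; |PW| = 31.10 ✓; ∠(FW, WP) = 90.00° ✓; |FW| = 11.60 ✓; bearing(F→Q) − bearing(F→W) = 125.0° ✓; |FQ| = 11.60 ✓; ∠(FQ, QR) = 90.00° ✓; |QR| = 37.70 ✗.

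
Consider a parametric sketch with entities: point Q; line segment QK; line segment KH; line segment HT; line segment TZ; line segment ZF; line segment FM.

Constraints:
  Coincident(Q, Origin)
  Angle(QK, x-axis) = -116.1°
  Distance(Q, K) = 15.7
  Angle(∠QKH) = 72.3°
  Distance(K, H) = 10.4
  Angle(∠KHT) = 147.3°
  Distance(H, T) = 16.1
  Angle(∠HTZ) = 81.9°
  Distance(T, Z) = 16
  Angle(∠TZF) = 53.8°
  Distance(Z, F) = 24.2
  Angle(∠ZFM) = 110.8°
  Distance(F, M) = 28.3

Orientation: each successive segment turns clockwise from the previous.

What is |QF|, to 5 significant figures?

18.027

Q is at the origin; QK runs at -116.1° with length 15.7, so K = (-6.9070, -14.099). ∠QKH = 72.3° gives KH at 136.20° from the x-axis; with |KH| = 10.4, H = (-14.413, -6.9007). ∠KHT = 147.3° gives HT at 103.50° from the x-axis; with |HT| = 16.1, T = (-18.172, 8.7544). ∠HTZ = 81.9° gives TZ at 5.4000° from the x-axis; with |TZ| = 16.0, Z = (-2.2428, 10.260). ∠TZF = 53.8° gives ZF at -120.80° from the x-axis; with |ZF| = 24.2, F = (-14.634, -10.527). Then |QF| = |F − Q| = 18.027.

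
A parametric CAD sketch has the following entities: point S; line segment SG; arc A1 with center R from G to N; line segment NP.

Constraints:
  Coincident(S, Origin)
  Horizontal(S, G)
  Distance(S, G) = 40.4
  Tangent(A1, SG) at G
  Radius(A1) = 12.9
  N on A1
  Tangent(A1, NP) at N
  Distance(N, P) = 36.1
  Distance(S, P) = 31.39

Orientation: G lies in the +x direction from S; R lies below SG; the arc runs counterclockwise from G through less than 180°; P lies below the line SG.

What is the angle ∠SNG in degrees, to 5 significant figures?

148.65°

S is at the origin; S and G share the same y with |SG| = 40.4 and G on the +x side, so G = (40.400, 0.0000). A1 meets SG tangentially, so RG is at right angles to SG, so R = G + (0, -12.9) = (40.400, -12.900). Since RN ⟂ NP (tangency), |RP| = √(12.9² + 36.1²) = 38.336 regardless of where N sits on A1. So P lies on both circle(S, 31.39) and circle(R, 38.336); the below-SG intersection is P = (6.4572, -30.719). N is the foot of the tangent from P: N = (30.910, -4.1619).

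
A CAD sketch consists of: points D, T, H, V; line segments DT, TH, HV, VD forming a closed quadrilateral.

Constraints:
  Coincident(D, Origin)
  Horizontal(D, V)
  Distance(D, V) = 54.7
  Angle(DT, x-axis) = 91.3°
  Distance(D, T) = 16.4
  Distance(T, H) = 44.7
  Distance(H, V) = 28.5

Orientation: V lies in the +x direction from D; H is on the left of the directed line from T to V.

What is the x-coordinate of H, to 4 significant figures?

43.26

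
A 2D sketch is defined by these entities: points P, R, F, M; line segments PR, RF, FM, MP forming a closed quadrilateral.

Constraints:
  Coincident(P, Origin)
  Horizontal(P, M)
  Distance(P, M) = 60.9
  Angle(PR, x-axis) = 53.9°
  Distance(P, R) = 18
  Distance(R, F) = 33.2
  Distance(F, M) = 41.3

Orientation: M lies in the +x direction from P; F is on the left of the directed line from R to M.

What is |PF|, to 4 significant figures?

50.63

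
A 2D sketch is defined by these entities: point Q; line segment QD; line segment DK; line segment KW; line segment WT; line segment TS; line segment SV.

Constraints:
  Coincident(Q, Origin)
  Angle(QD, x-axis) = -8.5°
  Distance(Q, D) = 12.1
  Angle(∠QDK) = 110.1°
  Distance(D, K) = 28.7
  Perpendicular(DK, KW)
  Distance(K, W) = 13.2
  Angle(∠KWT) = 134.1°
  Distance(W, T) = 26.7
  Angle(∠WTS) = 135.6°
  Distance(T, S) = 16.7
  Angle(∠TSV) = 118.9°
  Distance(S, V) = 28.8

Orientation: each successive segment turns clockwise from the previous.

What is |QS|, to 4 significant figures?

20.55

Q is at the origin; QD runs at -8.5° with length 12.1, so D = (11.97, -1.788). ∠QDK = 110.1° gives DK at -78.40° from the x-axis; with |DK| = 28.7, K = (17.74, -29.90). The perpendicularity gives KW at right angles to DK, so KW runs at -168.4°; with |KW| = 13.2, W = (4.808, -32.56). ∠KWT = 134.1° gives WT at 145.7° from the x-axis; with |WT| = 26.7, T = (-17.25, -17.51). ∠WTS = 135.6° gives TS at 101.3° from the x-axis; with |TS| = 16.7, S = (-20.52, -1.134). Then |QS| = |S − Q| = 20.55.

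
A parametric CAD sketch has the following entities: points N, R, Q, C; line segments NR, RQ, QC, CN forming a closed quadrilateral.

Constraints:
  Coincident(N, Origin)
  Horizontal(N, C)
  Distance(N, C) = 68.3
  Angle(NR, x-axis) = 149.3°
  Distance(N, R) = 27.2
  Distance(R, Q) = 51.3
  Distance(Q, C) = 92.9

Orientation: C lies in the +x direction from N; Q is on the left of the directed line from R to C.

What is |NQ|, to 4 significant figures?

60.61

Checks: |RQ| = 51.30 ✓; |QC| = 92.90 ✓.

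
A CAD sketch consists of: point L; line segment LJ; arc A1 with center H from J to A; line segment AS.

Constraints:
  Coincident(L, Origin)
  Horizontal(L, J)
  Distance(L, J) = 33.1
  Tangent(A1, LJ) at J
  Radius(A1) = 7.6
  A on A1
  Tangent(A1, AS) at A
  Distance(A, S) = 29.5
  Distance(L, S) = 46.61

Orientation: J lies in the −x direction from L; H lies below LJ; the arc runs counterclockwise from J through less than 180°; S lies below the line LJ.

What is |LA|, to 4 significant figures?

41.43

L is at the origin; L and J share the same y with |LJ| = 33.1 and J on the −x side, so J = (-33.10, 0.000). A1 meets LJ tangentially, so HJ is at right angles to LJ, so H = J + (0, -7.6) = (-33.10, -7.600). Since HA ⟂ AS (tangency), |HS| = √(7.6² + 29.5²) = 30.46 regardless of where A sits on A1. So S lies on both circle(L, 46.61) and circle(H, 30.46); the below-LJ intersection is S = (-27.60, -37.56). A is the foot of the tangent from S: A = (-40.00, -10.79).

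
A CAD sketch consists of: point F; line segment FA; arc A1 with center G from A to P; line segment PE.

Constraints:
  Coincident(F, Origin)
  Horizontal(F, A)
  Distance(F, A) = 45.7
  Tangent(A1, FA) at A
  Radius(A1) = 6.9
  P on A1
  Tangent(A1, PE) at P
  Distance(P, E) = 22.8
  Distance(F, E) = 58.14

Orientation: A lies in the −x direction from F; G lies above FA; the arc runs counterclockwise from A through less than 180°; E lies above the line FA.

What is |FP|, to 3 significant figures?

40.7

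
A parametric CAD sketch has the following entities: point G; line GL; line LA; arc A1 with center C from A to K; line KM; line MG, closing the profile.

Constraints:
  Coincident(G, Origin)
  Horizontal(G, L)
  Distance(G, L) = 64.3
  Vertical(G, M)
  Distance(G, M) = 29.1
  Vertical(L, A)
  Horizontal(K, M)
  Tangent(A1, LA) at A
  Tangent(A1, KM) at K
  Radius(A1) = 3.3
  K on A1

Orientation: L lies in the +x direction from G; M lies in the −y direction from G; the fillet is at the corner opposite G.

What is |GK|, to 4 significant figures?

67.59

G is at the origin; GL is horizontal with |GL| = 64.3 and L on the +x side, so L = (64.30, 0.000). GM is vertical with |GM| = 29.1 and M on the −y side, so M = (0.000, -29.10). The virtual corner opposite G is at (64.30, -29.10). Since A1 is tangent to LA there, CA ⟂ LA and A1 meets KM tangentially, so CK is at right angles to KM, with radius 3.3, so the center C sits 3.3 in from both sides at C = (61.00, -25.80). That places the tangent points at A = (64.30, -25.80) on LA and K = (61.00, -29.10) on KM. Then |GK| = |K − G| = 67.59.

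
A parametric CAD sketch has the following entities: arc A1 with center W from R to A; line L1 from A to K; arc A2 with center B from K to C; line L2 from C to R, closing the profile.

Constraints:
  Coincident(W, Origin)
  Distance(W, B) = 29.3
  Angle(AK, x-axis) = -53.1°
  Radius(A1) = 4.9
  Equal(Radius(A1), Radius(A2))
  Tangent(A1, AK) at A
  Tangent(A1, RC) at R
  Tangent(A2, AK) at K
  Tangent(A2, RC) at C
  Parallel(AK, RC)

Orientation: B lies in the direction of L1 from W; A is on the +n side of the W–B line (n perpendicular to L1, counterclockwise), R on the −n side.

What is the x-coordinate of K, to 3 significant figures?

21.5

The slot axis is L1's direction at -53.1°, so u = (cos -53.1°, sin -53.1°) = (0.600, -0.800) and n = (−sin -53.1°, cos -53.1°) = (0.800, 0.600). W is at the origin and B lies 29.3 along u from W, so B = 29.3·u = (17.6, -23.4). Tangency of A1 to both parallel lines with radius 4.9 puts A and R at W ± 4.9·n: A = (3.92, 2.94), R = (-3.92, -2.94). Equal radii place K and C the same way about B: K = B + 4.9·n = (21.5, -20.5), C = B − 4.9·n = (13.7, -26.4). So K.x = 21.5.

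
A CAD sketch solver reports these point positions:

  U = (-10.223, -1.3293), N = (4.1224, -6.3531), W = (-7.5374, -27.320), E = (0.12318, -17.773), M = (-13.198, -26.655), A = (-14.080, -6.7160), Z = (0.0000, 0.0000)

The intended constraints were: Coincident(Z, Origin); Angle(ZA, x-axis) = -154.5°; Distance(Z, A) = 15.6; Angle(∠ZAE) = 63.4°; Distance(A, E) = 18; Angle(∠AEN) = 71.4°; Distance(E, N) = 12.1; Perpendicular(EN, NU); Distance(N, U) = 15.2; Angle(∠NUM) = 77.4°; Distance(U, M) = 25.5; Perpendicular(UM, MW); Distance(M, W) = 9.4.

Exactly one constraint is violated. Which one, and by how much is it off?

Distance(M, W) = 9.4 — off by 3.70.

Z = (0.00, 0.00) ✓; ZA at -154.5° ✓; |ZA| = 15.60 ✓; ∠ZAE = 63.40° ✓; |AE| = 18.00 ✓; ∠AEN = 71.40° ✓; |EN| = 12.10 ✓; ∠(EN, NU) = 90.00° ✓; |NU| = 15.20 ✓; ∠NUM = 77.40° ✓; |UM| = 25.50 ✓; ∠(UM, MW) = 90.00° ✓; |MW| = 5.700 ✗.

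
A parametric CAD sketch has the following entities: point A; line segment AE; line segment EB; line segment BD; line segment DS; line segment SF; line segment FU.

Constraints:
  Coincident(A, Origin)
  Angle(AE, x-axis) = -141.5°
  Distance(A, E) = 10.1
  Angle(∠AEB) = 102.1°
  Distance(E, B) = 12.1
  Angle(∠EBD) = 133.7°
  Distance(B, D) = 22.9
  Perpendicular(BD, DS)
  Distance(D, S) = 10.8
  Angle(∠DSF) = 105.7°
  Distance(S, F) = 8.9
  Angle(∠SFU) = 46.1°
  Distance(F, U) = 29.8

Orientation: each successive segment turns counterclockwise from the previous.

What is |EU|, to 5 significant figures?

42.751

∠DSF = 105.7° gives SF at 147.00° from the x-axis; with |SF| = 8.9, F = (15.087, -8.7767). ∠SFU = 46.1° gives FU at -79.100° from the x-axis; with |FU| = 29.8, U = (20.722, -38.039). Then |EU| = |U − E| = 42.751.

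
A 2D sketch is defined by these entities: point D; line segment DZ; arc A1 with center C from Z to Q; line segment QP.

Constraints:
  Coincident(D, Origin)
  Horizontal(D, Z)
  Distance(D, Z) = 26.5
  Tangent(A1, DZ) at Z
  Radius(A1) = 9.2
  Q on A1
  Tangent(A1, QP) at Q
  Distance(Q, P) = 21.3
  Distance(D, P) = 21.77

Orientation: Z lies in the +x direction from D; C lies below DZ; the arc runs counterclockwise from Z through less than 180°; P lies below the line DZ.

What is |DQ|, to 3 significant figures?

19.5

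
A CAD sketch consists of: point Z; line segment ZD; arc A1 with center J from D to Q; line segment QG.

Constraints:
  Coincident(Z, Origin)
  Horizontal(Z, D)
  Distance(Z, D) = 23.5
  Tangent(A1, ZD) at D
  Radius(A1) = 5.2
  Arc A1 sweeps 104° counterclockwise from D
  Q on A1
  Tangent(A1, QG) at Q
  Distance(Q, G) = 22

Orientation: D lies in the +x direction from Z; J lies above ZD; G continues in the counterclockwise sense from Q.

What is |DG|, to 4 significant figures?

27.81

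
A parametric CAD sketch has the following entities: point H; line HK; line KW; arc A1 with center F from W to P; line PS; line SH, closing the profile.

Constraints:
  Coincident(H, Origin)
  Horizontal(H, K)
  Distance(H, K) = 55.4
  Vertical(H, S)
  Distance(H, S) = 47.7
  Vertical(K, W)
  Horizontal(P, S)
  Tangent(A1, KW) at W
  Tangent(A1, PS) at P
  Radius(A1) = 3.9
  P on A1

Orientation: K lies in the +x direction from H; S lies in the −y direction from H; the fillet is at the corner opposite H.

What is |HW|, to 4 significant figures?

70.62

H is at the origin; HK is horizontal with |HK| = 55.4 and K on the +x side, so K = (55.40, 0.000). HS is vertical with |HS| = 47.7 and S on the −y side, so S = (0.000, -47.70). The virtual corner opposite H is at (55.40, -47.70). Since A1 is tangent to KW there, FW ⟂ KW and the tangent condition forces FP to be normal to PS, with radius 3.9, so the center F sits 3.9 in from both sides at F = (51.50, -43.80). That places the tangent points at W = (55.40, -43.80) on KW and P = (51.50, -47.70) on PS. Then |HW| = |W − H| = 70.62.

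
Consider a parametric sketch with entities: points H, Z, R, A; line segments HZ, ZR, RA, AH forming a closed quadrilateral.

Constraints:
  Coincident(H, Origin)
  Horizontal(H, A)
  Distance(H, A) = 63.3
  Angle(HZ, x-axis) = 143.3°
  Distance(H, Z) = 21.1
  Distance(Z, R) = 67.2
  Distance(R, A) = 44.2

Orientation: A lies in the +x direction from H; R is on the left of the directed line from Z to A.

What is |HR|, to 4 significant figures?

59.79

H is at the origin; H and A share the same y with |HA| = 63.3 and A in +x, so A = (63.3, 0). HZ runs at 143.3° with |HZ| = 21.1, so Z = (-16.92, 12.61). R is determined by |ZR| = 67.2 and |RA| = 44.2 together: it lies at the intersection of circle(Z, 67.2) and circle(A, 44.2). With |ZA| = 81.20, the foot of the radical line on ZA is 56.38 from Z and the perpendicular offset is √(67.2² − 56.38²) = 36.57. Taking the left-of-ZA solution: R = (44.46, 39.98).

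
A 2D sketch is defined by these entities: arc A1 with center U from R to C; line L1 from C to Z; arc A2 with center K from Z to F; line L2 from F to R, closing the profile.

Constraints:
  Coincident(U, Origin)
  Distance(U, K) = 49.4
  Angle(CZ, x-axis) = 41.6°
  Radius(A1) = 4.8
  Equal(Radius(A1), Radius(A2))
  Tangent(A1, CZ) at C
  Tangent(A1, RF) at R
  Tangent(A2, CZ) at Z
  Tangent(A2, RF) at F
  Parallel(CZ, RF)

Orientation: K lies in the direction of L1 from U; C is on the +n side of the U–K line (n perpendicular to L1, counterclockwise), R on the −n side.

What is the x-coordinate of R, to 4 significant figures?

3.187

The slot axis is L1's direction at 41.6°, so u = (cos 41.6°, sin 41.6°) = (0.7478, 0.6639) and n = (−sin 41.6°, cos 41.6°) = (-0.6639, 0.7478). U is at the origin and K lies 49.4 along u from U, so K = 49.4·u = (36.94, 32.80). Tangency of A1 to both parallel lines with radius 4.8 puts C and R at U ± 4.8·n: C = (-3.187, 3.589), R = (3.187, -3.589). So R.x = 3.187.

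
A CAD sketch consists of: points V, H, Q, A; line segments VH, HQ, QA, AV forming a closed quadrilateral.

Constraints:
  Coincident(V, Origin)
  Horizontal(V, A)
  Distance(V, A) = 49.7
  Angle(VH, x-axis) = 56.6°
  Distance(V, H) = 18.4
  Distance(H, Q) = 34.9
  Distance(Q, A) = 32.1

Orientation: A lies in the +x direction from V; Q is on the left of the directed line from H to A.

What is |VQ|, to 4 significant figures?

51.66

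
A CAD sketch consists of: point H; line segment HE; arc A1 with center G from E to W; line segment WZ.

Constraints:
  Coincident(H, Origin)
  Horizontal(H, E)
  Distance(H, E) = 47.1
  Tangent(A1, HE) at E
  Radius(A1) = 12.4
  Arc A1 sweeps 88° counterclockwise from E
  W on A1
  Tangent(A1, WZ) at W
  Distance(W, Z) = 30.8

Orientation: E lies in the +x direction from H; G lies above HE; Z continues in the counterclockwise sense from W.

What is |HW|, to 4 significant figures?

60.68

Since A1 is tangent to HE there, GE ⟂ HE, so G = E + (0, 12.4) = (47.10, 12.40). On A1, E sits at bearing -90° from G; an 88° counterclockwise sweep puts W at bearing -2°, so W = G + 12.4·(cos -2°, sin -2°) = (59.49, 11.97). Then |HW| = |W − H| = 60.68.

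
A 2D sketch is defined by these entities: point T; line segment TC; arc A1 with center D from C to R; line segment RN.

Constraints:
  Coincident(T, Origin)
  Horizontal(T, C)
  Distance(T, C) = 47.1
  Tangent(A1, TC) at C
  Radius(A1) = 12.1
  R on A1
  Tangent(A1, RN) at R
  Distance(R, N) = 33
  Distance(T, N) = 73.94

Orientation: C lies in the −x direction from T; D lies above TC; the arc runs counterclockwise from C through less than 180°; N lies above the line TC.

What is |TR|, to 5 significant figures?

42.508

Checks: |DC| = 12.10 ✓; |DR| = 12.10 ✓; ∠(DR, RN) = 90.00° ✓; |RN| = 33.00 ✓; |TN| = 73.94 ✓.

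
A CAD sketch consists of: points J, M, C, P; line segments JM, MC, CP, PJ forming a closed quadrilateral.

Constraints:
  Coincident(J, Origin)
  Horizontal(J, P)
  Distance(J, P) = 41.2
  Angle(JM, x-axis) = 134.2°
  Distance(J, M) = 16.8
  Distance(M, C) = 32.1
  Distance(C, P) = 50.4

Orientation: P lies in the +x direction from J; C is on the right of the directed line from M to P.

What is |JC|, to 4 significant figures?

20.13

Checks: J = (0.00, 0.00) ✓; |MC| = 32.10 ✓; |CP| = 50.40 ✓.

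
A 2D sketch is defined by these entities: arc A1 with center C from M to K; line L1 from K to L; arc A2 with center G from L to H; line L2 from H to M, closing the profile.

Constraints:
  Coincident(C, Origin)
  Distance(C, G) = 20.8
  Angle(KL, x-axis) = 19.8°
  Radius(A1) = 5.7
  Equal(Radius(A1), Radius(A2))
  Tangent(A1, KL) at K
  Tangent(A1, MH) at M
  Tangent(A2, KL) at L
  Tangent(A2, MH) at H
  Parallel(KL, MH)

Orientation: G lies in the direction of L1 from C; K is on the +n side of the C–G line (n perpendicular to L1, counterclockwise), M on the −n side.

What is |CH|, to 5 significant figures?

21.567

The slot axis is L1's direction at 19.8°, so u = (cos 19.8°, sin 19.8°) = (0.94088, 0.33874) and n = (−sin 19.8°, cos 19.8°) = (-0.33874, 0.94088). C is at the origin and G lies 20.8 along u from C, so G = 20.8·u = (19.570, 7.0457). Tangency of A1 to both parallel lines with radius 5.7 puts K and M at C ± 5.7·n: K = (-1.9308, 5.3630), M = (1.9308, -5.3630). Equal radii place L and H the same way about G: L = G + 5.7·n = (17.640, 12.409), H = G − 5.7·n = (21.501, 1.6827). Then |CH| = |H − C| = 21.567.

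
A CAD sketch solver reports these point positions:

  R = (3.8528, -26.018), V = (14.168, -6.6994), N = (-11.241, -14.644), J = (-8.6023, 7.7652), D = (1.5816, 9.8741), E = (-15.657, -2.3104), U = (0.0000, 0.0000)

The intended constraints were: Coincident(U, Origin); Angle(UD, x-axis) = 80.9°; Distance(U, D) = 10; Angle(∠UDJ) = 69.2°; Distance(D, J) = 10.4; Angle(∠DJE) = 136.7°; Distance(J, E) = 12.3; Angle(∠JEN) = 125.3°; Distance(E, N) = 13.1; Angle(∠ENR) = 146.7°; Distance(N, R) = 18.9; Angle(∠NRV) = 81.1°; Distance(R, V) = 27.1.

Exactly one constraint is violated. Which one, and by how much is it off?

Distance(R, V) = 27.1 — off by 5.20.

U = (0.00, 0.00) ✓; UD at 80.90° ✓; |UD| = 10.00 ✓; ∠UDJ = 69.20° ✓; |DJ| = 10.40 ✓; ∠DJE = 136.7° ✓; |JE| = 12.30 ✓; ∠JEN = 125.3° ✓; |EN| = 13.10 ✓; ∠ENR = 146.7° ✓; |NR| = 18.90 ✓; ∠NRV = 81.10° ✓; |RV| = 21.90 ✗.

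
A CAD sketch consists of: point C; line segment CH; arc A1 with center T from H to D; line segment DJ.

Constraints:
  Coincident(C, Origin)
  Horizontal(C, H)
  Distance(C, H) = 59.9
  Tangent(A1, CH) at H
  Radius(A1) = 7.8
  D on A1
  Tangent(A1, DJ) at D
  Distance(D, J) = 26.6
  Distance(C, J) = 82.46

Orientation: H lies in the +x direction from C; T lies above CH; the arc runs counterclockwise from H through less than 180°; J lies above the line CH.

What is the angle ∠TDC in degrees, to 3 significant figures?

25.8°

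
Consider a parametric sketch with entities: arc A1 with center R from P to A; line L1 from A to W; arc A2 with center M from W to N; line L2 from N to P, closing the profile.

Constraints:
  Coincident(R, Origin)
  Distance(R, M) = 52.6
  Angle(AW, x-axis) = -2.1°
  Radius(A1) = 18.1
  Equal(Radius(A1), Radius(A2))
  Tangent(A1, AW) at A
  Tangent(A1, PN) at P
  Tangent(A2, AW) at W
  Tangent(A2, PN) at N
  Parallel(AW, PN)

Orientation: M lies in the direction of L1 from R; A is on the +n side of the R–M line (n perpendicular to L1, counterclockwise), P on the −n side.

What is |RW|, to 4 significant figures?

55.63

The slot axis is L1's direction at -2.1°, so u = (cos -2.1°, sin -2.1°) = (0.9993, -0.03664) and n = (−sin -2.1°, cos -2.1°) = (0.03664, 0.9993). R is at the origin and M lies 52.6 along u from R, so M = 52.6·u = (52.56, -1.927). Tangency of A1 to both parallel lines with radius 18.1 puts A and P at R ± 18.1·n: A = (0.6633, 18.09), P = (-0.6633, -18.09). Equal radii place W and N the same way about M: W = M + 18.1·n = (53.23, 16.16), N = M − 18.1·n = (51.90, -20.02). Then |RW| = |W − R| = 55.63.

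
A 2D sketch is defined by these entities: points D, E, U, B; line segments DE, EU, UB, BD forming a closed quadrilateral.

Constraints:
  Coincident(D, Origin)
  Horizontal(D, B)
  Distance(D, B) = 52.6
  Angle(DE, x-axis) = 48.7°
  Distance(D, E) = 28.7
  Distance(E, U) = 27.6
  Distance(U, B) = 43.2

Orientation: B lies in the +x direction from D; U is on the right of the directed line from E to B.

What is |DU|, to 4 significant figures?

10.59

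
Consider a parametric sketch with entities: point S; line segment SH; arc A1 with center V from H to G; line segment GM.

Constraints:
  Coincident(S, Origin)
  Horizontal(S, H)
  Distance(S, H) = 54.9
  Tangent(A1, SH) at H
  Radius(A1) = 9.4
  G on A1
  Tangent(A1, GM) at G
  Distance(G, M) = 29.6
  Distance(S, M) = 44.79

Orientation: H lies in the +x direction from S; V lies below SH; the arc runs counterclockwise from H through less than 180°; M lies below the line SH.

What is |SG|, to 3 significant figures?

46.9

Checks: |VG| = 9.400 ✓; ∠(VG, GM) = 90.00° ✓; |GM| = 29.60 ✓; |SM| = 44.79 ✓.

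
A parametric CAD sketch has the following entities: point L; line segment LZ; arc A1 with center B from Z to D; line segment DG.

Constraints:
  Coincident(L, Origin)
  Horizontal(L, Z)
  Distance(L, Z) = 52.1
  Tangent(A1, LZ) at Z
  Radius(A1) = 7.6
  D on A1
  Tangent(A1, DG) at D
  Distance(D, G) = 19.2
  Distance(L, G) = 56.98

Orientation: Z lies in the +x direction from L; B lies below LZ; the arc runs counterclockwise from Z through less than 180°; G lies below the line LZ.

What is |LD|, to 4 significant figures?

45.74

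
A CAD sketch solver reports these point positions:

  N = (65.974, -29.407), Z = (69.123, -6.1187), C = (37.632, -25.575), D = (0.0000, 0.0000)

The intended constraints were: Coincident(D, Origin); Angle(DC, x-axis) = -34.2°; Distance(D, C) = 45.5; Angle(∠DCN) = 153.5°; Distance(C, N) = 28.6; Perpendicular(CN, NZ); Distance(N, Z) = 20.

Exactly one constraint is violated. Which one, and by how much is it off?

Distance(N, Z) = 20 — off by 3.50.

D = (0.00, 0.00) ✓; DC at -34.20° ✓; |DC| = 45.50 ✓; ∠DCN = 153.5° ✓; |CN| = 28.60 ✓; ∠(CN, NZ) = 90.00° ✓; |NZ| = 23.50 ✗.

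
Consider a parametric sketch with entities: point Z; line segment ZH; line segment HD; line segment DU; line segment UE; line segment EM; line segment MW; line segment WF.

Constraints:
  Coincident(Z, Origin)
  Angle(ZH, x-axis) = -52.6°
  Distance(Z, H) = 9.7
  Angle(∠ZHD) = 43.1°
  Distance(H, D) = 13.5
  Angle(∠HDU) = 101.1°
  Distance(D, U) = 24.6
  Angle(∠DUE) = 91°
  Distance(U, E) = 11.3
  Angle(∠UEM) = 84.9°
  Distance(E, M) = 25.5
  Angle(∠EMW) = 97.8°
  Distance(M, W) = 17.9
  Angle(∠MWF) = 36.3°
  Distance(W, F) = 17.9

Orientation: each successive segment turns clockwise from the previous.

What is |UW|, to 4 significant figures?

27.69

∠UEM = 84.9° gives EM at -92.50° from the x-axis; with |EM| = 25.5, M = (2.066, -5.850). ∠EMW = 97.8° gives MW at -174.7° from the x-axis; with |MW| = 17.9, W = (-15.76, -7.504). Then |UW| = |W − U| = 27.69.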